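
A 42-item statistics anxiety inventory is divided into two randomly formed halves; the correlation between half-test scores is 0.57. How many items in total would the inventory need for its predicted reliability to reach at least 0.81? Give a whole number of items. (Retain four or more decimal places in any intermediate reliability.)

68

r_full = 2(0.57)/(1 + 0.57) = 0.7261
Solve Spearman-Brown for n: n = 0.81(1 − 0.7261) / [0.7261(1 − 0.81)] = 1.6082
Required items = 1.6082 × 42 = 67.54, so 68 items.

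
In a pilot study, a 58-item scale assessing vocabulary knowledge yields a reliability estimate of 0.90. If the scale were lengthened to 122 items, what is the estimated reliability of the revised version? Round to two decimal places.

n = 122/58 = 2.1034
By Spearman-Brown, r_new = n r / (1 + (n − 1) r).
r_new = (2.1034 × 0.90) / (1 + (2.1034 − 1) × 0.90)
r_new = 1.8931 / 1.9931 ≈ 0.9498

0.95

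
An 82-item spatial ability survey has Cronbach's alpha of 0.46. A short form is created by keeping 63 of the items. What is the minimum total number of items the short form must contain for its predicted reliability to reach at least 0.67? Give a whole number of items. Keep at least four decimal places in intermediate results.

First, r for the 63-item form: n = 63/82 = 0.7683, so r_63 = 0.7683·0.46/(1 + (0.7683 − 1)·0.46) = 0.3956
Then solve for n' with r_old = 0.3956, r_target = 0.67: n' = 0.67(1 − 0.3956)/[0.3956(1 − 0.67)] = 3.1019
Items = 3.1019 × 63 ≈ 195.42 → 196

196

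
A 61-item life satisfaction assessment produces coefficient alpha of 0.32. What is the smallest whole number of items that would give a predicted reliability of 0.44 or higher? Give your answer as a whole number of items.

102

Rearranging the Spearman-Brown formula for n,
n = r_target (1 − r_old) / [ r_old (1 − r_target) ]
n = [0.44 × 0.68] / [0.32 × 0.56]
  = 0.2992 / 0.1792 = 1.6696
Items needed = n × 61 = 1.6696 × 61 ≈ 101.85 → round up to 102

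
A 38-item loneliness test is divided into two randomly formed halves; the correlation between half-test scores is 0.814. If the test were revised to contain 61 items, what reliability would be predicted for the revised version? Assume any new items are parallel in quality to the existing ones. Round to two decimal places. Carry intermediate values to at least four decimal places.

0.93

Full-test reliability from the split-half r: r_full = 2(0.814)/(1 + 0.814) = 0.8975
Then adjust to 61 items: n = 61/38 = 1.6053
r_new = n·r_full / (1 + (n − 1)·r_full) = 1.4408 / 1.5433 ≈ 0.9336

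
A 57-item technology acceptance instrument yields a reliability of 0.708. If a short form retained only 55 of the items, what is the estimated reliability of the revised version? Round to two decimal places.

0.70

Length ratio n = 55/57 = 0.9649
r_new = 0.9649·0.708 / [1 + (0.9649 − 1)·0.708]
r_new = 0.6831 / 0.9751 ≈ 0.7005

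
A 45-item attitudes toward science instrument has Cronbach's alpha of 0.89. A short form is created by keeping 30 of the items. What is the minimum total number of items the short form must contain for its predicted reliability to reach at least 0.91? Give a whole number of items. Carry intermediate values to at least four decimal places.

57

Short-form reliability: n = 30/45 = 0.6667; r_30 = n·r/(1+(n−1)r) ≈ 0.8436
Then solve for n' with r_old = 0.8436, r_target = 0.91: n' = 0.91(1 − 0.8436)/[0.8436(1 − 0.91)] = 1.8746
Total items = 1.8746 × 30 = 56.24, rounded up to 57.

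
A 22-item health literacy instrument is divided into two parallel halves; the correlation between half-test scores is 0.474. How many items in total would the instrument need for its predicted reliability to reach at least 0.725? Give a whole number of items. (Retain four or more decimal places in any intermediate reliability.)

Corrected full-test reliability: r_full = 2 × 0.474 / (1 + 0.474) ≈ 0.6431
Solve Spearman-Brown for n: n = 0.725(1 − 0.6431) / [0.6431(1 − 0.725)] = 1.4631
Required items = 1.4631 × 22 = 32.19, so 33 items.

33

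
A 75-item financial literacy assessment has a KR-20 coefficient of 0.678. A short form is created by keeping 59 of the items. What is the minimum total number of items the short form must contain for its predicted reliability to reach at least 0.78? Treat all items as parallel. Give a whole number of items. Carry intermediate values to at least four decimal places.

Short-form reliability: n = 59/75 = 0.7867; r_59 = n·r/(1+(n−1)r) ≈ 0.6236
Then solve for n' with r_old = 0.6236, r_target = 0.78: n' = 0.78(1 − 0.6236)/[0.6236(1 − 0.78)] = 2.1400
Total items = 2.1400 × 59 = 126.26, rounded up to 127.

127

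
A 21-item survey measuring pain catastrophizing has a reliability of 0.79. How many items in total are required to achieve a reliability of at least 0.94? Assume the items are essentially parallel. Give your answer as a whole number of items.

n = 0.94 × (1 − 0.79) / [ 0.79 × (1 − 0.94) ]
  = 0.1974 / 0.0474 = 4.1646
So the test needs 4.1646 × 21 ≈ 87.46 items; rounding up, 88.

88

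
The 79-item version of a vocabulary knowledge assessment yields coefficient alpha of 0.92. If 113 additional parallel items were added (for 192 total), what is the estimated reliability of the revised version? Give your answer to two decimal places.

0.97

The new length is 192/79 = 2.4304 times the old.
By Spearman-Brown, r_new = n r / (1 + (n − 1) r).
r_new = (2.4304 × 0.92) / (1 + (2.4304 − 1) × 0.92)
r_new = 2.2360 / 2.3160 ≈ 0.9655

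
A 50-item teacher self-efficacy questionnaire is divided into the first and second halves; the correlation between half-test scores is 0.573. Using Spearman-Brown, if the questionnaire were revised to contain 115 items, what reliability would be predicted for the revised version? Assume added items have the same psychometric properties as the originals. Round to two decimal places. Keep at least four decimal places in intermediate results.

First correct the split-half correlation to full-test reliability: r_full = 2 × 0.573 / (1 + 0.573) ≈ 0.7285
Length factor from 50 to 115 items: n = 115/50 = 2.3000
r_new = n·r_full / (1 + (n − 1)·r_full) = 1.6755 / 1.9470 ≈ 0.8606

0.86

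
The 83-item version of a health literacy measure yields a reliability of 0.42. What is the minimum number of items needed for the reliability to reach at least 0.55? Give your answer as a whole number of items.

n = 0.55(1 − 0.42) / [0.42(1 − 0.55)]
n = 0.3190 / 0.1890 ≈ 1.6878
So the test needs 1.6878 × 83 ≈ 140.09 items; rounding up, 141.

141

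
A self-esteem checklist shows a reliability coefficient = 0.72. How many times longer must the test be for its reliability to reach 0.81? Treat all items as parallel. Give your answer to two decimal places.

1.66

n = 0.81 × (1 − 0.72) / [ 0.72 × (1 − 0.81) ]
n = 0.2268 / 0.1368 ≈ 1.6579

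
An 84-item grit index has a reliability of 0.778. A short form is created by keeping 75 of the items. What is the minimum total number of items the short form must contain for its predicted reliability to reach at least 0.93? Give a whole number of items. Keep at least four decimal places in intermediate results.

319

Short-form reliability: n = 75/84 = 0.8929; r_75 = n·r/(1+(n−1)r) ≈ 0.7578
Then solve for n' with r_old = 0.7578, r_target = 0.93: n' = 0.93(1 − 0.7578)/[0.7578(1 − 0.93)] = 4.2462
Total items = 4.2462 × 75 = 318.46, rounded up to 319.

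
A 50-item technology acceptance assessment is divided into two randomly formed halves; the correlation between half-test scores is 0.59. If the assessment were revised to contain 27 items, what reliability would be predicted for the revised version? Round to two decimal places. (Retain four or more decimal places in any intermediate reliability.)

Spearman-Brown correction (n = 2): r_full = 2·0.59/(1 + 0.59) = 0.7421
Then adjust to 27 items: n = 27/50 = 0.5400
r_new = n·r_full / (1 + (n − 1)·r_full) = 0.4007 / 0.6586 ≈ 0.6084

0.61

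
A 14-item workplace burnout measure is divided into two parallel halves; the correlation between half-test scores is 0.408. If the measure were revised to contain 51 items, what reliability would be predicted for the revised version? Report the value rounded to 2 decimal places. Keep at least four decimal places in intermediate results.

Spearman-Brown correction (n = 2): r_full = 2·0.408/(1 + 0.408) = 0.5795
Then adjust to 51 items: n = 51/14 = 3.6429
r_new = n·r_full / (1 + (n − 1)·r_full) = 2.1111 / 2.5316 ≈ 0.8339

0.83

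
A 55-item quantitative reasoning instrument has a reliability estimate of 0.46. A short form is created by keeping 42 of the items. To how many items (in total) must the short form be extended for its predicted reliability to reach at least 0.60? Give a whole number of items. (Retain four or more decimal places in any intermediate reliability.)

97

Short-form reliability: n = 42/55 = 0.7636; r_42 = n·r/(1+(n−1)r) ≈ 0.3941
Then solve for n' with r_old = 0.3941, r_target = 0.60: n' = 0.60(1 − 0.3941)/[0.3941(1 − 0.60)] = 2.3061
Items = 2.3061 × 42 ≈ 96.86 → 97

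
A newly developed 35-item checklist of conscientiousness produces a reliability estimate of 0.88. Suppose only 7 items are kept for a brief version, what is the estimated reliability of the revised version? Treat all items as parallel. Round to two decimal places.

Length ratio n = 7/35 = 0.2
r_new = 0.2·0.88 / [1 + (0.2 − 1)·0.88]
r_new = 0.1760 / 0.2960 ≈ 0.5946

0.59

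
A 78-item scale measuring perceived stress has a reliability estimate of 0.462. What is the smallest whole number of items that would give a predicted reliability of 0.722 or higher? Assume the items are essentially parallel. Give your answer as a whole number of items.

236

Spearman-Brown solved for the length factor n:
n = r_target (1 − r_old) / [ r_old (1 − r_target) ]
n = 0.722 × (1 − 0.462) / [ 0.462 × (1 − 0.722) ]
  = 0.388436 / 0.128436 = 3.0244
Items needed = n × 78 = 3.0244 × 78 ≈ 235.90 → round up to 236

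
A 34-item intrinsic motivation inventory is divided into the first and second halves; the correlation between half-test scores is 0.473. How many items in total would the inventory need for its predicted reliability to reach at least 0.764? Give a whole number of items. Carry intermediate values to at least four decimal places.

r_full = 2(0.473)/(1 + 0.473) = 0.6422
Solve Spearman-Brown for n: n = 0.764(1 − 0.6422) / [0.6422(1 − 0.764)] = 1.8036
Items = 1.8036 × 34 ≈ 61.32 → 62

62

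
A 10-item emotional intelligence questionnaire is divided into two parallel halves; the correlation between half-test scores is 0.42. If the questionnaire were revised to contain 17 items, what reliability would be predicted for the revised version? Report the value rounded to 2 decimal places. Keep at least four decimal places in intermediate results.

First correct the split-half correlation to full-test reliability: r_full = 2 × 0.42 / (1 + 0.42) ≈ 0.5915
Then adjust to 17 items: n = 17/10 = 1.7000
r_new = n·r_full / (1 + (n − 1)·r_full) = 1.0055 / 1.4141 ≈ 0.7111

0.71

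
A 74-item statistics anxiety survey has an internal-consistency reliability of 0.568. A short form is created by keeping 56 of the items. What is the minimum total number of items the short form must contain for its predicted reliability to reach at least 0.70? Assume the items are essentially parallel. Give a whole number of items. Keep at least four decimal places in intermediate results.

Short-form reliability: n = 56/74 = 0.7568; r_56 = n·r/(1+(n−1)r) ≈ 0.4988
Length factor from the short form to reach 0.70: n' = 0.70(1 − 0.4988) / [0.4988(1 − 0.70)] ≈ 2.3446
Total items = 2.3446 × 56 = 131.30, rounded up to 132.

132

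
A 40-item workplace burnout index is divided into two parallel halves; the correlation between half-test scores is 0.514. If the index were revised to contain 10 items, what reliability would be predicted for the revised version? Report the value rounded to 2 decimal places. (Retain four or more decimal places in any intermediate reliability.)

0.35

Spearman-Brown correction (n = 2): r_full = 2·0.514/(1 + 0.514) = 0.6790
Length factor from 40 to 10 items: n = 10/40 = 0.2500
r_new = n·r_full / (1 + (n − 1)·r_full) = 0.1698 / 0.4908 ≈ 0.3460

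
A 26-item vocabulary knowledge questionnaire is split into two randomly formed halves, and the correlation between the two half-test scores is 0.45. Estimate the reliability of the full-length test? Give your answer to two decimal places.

0.62

Each half is half the length of the full test, so the full test is n = 2 times a half.
r_full = 2r_hh / (1 + r_hh) = 2 × 0.45 / (1 + 0.45)
r_full = 0.9000 / 1.4500 ≈ 0.6207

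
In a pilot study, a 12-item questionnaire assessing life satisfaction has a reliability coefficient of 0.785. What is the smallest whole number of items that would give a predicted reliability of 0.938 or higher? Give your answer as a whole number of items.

50

Spearman-Brown solved for the length factor n:
n = r_target (1 − r_old) / [ r_old (1 − r_target) ]
n = 0.938(1 − 0.785) / [0.785(1 − 0.938)]
n = 0.201670 / 0.048670 ≈ 4.1436
4.1436 × 12 = 49.72 → 50 items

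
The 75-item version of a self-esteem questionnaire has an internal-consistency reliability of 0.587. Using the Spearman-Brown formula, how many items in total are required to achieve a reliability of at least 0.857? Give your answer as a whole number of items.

Invert Spearman-Brown to solve for n:
n = r_target (1 − r_old) / [ r_old (1 − r_target) ]
n = 0.857 × (1 − 0.587) / [ 0.587 × (1 − 0.857) ]
n = 0.353941 / 0.083941 ≈ 4.2165
4.2165 × 75 = 316.24 → 317 items

317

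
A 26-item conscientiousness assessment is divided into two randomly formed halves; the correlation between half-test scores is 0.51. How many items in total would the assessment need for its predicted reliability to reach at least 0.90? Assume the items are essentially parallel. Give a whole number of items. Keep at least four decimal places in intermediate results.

113

Corrected full-test reliability: r_full = 2 × 0.51 / (1 + 0.51) ≈ 0.6755
Solve Spearman-Brown for n: n = 0.90(1 − 0.6755) / [0.6755(1 − 0.90)] = 4.3235
Items = 4.3235 × 26 ≈ 112.41 → 113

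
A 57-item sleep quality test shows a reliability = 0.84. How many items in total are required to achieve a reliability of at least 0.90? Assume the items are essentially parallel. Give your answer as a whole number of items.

Invert Spearman-Brown to solve for n:
n = r_target (1 − r_old) / [ r_old (1 − r_target) ]
n = 0.90(1 − 0.84) / [0.84(1 − 0.90)]
  = 0.1440 / 0.0840 = 1.7143
Items needed = n × 57 = 1.7143 × 57 ≈ 97.72 → round up to 98

98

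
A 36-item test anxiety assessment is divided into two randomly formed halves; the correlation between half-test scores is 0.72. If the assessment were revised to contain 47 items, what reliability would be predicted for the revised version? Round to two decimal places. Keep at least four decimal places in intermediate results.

0.87

Spearman-Brown correction (n = 2): r_full = 2·0.72/(1 + 0.72) = 0.8372
Length factor from 36 to 47 items: n = 47/36 = 1.3056
r_new = n·r_full / (1 + (n − 1)·r_full) = 1.0930 / 1.2558 ≈ 0.8704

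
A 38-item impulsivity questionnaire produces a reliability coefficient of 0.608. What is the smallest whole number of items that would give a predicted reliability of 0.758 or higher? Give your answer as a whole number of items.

77

Invert Spearman-Brown to solve for n:
n = r_target (1 − r_old) / [ r_old (1 − r_target) ]
n = 0.758 × (1 − 0.608) / [ 0.608 × (1 − 0.758) ]
  = 0.297136 / 0.147136 = 2.0195
Items needed = n × 38 = 2.0195 × 38 ≈ 76.74 → round up to 77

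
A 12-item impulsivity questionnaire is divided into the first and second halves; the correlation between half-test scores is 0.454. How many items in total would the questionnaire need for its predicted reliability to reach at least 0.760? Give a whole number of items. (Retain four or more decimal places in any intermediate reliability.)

23

Corrected full-test reliability: r_full = 2 × 0.454 / (1 + 0.454) ≈ 0.6245
n = r_tgt(1 − r_full) / [r_full(1 − r_tgt)] = 0.760 × 0.3755 / (0.6245 × 0.240) ≈ 1.9041
Required items = 1.9041 × 12 = 22.85, so 23 items.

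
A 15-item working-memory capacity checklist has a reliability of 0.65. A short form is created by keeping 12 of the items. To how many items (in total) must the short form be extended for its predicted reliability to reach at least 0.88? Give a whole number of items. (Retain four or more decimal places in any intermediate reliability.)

First, r for the 12-item form: n = 12/15 = 0.8000, so r_12 = 0.8000·0.65/(1 + (0.8000 − 1)·0.65) = 0.5977
Then solve for n' with r_old = 0.5977, r_target = 0.88: n' = 0.88(1 − 0.5977)/[0.5977(1 − 0.88)] = 4.9359
Total items = 4.9359 × 12 = 59.23, rounded up to 60.

60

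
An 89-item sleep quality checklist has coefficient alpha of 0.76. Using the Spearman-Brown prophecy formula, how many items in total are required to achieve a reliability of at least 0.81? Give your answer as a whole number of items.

120

Rearranging the Spearman-Brown formula for n,
n = r*(1 − r) / [ r (1 − r*) ]
n = 0.81(1 − 0.76) / [0.76(1 − 0.81)]
n = 0.1944 / 0.1444 ≈ 1.3463
Items needed = n × 89 = 1.3463 × 89 ≈ 119.82 → round up to 120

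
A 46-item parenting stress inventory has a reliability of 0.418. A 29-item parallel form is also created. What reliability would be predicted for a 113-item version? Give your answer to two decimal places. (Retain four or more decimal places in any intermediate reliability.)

0.64

Only the ratio of lengths matters: n = 113/46 = 2.4565
r_{113} = n·r / (1 + (n − 1)·r) = 1.0268 / 1.6088 ≈ 0.6382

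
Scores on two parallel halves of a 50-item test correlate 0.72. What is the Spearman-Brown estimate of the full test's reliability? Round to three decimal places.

The full test is twice the length of either half (n = 2).
r_full = 2r_hh / (1 + r_hh) = 2 × 0.72 / (1 + 0.72)
r_full = 1.4400 / 1.7200 ≈ 0.8372

0.837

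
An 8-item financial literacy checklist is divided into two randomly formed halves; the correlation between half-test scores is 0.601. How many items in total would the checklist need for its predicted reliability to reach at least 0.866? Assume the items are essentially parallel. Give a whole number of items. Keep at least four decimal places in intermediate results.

18

Corrected full-test reliability: r_full = 2 × 0.601 / (1 + 0.601) ≈ 0.7508
Solve Spearman-Brown for n: n = 0.866(1 − 0.7508) / [0.7508(1 − 0.866)] = 2.1450
Items = 2.1450 × 8 ≈ 17.16 → 18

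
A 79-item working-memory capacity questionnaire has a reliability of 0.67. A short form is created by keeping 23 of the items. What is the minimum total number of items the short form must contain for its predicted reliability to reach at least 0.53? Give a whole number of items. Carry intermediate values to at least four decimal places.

First, r for the 23-item form: n = 23/79 = 0.2911, so r_23 = 0.2911·0.67/(1 + (0.2911 − 1)·0.67) = 0.3715
Then solve for n' with r_old = 0.3715, r_target = 0.53: n' = 0.53(1 − 0.3715)/[0.3715(1 − 0.53)] = 1.9078
Items = 1.9078 × 23 ≈ 43.88 → 44

44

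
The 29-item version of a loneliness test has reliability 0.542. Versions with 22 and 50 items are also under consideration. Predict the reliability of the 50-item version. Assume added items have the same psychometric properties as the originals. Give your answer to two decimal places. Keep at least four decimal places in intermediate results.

Only the ratio of lengths matters: n = 50/29 = 1.7241
r_{50} = n·r / (1 + (n − 1)·r) = 0.9345 / 1.3925 ≈ 0.6711

0.67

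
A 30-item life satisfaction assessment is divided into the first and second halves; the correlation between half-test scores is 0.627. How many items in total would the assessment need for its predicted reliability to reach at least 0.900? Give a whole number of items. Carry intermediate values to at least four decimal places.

Corrected full-test reliability: r_full = 2 × 0.627 / (1 + 0.627) ≈ 0.7707
Solve Spearman-Brown for n: n = 0.900(1 − 0.7707) / [0.7707(1 − 0.900)] = 2.6777
Items = 2.6777 × 30 ≈ 80.33 → 81

81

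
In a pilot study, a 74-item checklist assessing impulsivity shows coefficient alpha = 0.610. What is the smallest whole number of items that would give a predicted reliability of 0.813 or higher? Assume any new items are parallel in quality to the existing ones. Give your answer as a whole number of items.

Rearranging the Spearman-Brown formula for n,
n = r*(1 − r) / [ r (1 − r*) ]
n = [0.813 × 0.390] / [0.610 × 0.187]
n = 0.317070 / 0.114070 ≈ 2.7796
Items needed = n × 74 = 2.7796 × 74 ≈ 205.69 → round up to 206

206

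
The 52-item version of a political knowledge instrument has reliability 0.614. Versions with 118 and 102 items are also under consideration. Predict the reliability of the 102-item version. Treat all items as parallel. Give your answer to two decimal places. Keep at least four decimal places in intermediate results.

The 118-item form is not needed; work directly from the 52-item form with n = 102/52 = 1.9615.
r_{102} = n·r / (1 + (n − 1)·r) = 1.2044 / 1.5904 ≈ 0.7573

0.76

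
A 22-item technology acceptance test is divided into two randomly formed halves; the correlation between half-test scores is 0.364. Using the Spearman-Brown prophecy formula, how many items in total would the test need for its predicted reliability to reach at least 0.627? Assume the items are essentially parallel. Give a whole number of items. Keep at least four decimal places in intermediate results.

33

Corrected full-test reliability: r_full = 2 × 0.364 / (1 + 0.364) ≈ 0.5337
n = r_tgt(1 − r_full) / [r_full(1 − r_tgt)] = 0.627 × 0.4663 / (0.5337 × 0.373) ≈ 1.4687
Items = 1.4687 × 22 ≈ 32.31 → 33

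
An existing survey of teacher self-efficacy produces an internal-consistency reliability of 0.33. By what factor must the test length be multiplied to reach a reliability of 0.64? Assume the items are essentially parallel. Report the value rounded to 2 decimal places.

n = 0.64(1 − 0.33) / [0.33(1 − 0.64)]
n = 0.4288 / 0.1188 ≈ 3.6094

3.61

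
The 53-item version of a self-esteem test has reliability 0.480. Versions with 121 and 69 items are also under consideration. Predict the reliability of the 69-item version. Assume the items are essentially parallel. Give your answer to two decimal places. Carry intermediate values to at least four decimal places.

The 121-item form is not needed; work directly from the 53-item form with n = 69/53 = 1.3019.
r_{69} = n·r / (1 + (n − 1)·r) = 0.6249 / 1.1449 ≈ 0.5458

0.55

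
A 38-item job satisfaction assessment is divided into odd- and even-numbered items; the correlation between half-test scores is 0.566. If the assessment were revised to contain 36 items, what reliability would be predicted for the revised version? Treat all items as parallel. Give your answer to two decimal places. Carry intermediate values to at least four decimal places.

0.71

Spearman-Brown correction (n = 2): r_full = 2·0.566/(1 + 0.566) = 0.7229
Length factor from 38 to 36 items: n = 36/38 = 0.9474
r_new = n·r_full / (1 + (n − 1)·r_full) = 0.6849 / 0.9620 ≈ 0.7120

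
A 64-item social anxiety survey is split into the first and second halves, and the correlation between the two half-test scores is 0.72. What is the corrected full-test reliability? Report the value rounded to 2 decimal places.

Apply the Spearman-Brown correction with n = 2:
r_full = 2r_hh / (1 + r_hh) = 2 × 0.72 / (1 + 0.72)
r_full = 1.4400 / 1.7200 ≈ 0.8372

0.84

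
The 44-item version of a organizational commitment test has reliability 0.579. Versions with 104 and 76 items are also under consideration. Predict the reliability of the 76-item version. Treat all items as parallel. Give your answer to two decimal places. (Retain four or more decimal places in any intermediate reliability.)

The 104-item form is not needed; work directly from the 44-item form with n = 76/44 = 1.7273.
r_{76} = n·r / (1 + (n − 1)·r) = 1.0001 / 1.4211 ≈ 0.7038

0.70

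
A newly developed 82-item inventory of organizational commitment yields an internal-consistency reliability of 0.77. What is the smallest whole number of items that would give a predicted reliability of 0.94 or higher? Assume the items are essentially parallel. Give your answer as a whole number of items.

384

Spearman-Brown solved for the length factor n:
n = r_target (1 − r_old) / [ r_old (1 − r_target) ]
n = [0.94 × 0.23] / [0.77 × 0.06]
  = 0.2162 / 0.0462 = 4.6797
4.6797 × 82 = 383.74 → 384 items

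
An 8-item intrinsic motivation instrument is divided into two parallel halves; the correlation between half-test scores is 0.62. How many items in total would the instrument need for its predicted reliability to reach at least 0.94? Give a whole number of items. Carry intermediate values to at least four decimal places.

r_full = 2(0.62)/(1 + 0.62) = 0.7654
n = r_tgt(1 − r_full) / [r_full(1 − r_tgt)] = 0.94 × 0.2346 / (0.7654 × 0.06) ≈ 4.8019
Required items = 4.8019 × 8 = 38.42, so 39 items.

39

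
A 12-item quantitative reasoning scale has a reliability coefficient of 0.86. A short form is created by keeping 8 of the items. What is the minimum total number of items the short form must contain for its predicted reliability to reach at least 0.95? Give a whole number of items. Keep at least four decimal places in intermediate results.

Short-form reliability: n = 8/12 = 0.6667; r_8 = n·r/(1+(n−1)r) ≈ 0.8037
Length factor from the short form to reach 0.95: n' = 0.95(1 − 0.8037) / [0.8037(1 − 0.95)] ≈ 4.6407
Items = 4.6407 × 8 ≈ 37.13 → 38

38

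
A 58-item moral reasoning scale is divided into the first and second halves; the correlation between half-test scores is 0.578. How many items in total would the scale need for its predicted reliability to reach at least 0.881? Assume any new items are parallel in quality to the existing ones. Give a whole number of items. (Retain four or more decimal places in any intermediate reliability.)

Corrected full-test reliability: r_full = 2 × 0.578 / (1 + 0.578) ≈ 0.7326
Solve Spearman-Brown for n: n = 0.881(1 − 0.7326) / [0.7326(1 − 0.881)] = 2.7022
Items = 2.7022 × 58 ≈ 156.73 → 157

157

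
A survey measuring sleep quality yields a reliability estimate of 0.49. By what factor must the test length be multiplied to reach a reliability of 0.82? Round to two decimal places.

4.74

n = 0.82 × (1 − 0.49) / [ 0.49 × (1 − 0.82) ]
  = 0.4182 / 0.0882 = 4.7415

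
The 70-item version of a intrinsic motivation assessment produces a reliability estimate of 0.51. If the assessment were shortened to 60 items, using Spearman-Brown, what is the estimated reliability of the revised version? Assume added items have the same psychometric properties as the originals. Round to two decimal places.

Length ratio n = 60/70 = 0.8571
r_new = (0.8571 × 0.51) / (1 + (0.8571 − 1) × 0.51)
r_new = 0.4371 / 0.9271 ≈ 0.4715

0.47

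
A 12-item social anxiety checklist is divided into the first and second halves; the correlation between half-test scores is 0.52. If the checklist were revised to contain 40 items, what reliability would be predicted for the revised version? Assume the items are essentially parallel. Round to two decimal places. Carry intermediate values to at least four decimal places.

Full-test reliability from the split-half r: r_full = 2(0.52)/(1 + 0.52) = 0.6842
Then adjust to 40 items: n = 40/12 = 3.3333
r_new = n·r_full / (1 + (n − 1)·r_full) = 2.2806 / 2.5964 ≈ 0.8784

0.88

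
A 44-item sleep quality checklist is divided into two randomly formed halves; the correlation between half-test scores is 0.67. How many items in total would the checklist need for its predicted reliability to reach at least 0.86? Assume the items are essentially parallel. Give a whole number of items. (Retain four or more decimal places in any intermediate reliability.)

r_full = 2(0.67)/(1 + 0.67) = 0.8024
n = r_tgt(1 − r_full) / [r_full(1 − r_tgt)] = 0.86 × 0.1976 / (0.8024 × 0.14) ≈ 1.5127
Required items = 1.5127 × 44 = 66.56, so 67 items.

67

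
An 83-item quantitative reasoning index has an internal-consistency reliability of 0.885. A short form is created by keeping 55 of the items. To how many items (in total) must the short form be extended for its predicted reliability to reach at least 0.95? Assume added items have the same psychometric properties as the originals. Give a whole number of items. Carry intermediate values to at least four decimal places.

205

First, r for the 55-item form: n = 55/83 = 0.6627, so r_55 = 0.6627·0.885/(1 + (0.6627 − 1)·0.885) = 0.8361
Length factor from the short form to reach 0.95: n' = 0.95(1 − 0.8361) / [0.8361(1 − 0.95)] ≈ 3.7246
Total items = 3.7246 × 55 = 204.85, rounded up to 205.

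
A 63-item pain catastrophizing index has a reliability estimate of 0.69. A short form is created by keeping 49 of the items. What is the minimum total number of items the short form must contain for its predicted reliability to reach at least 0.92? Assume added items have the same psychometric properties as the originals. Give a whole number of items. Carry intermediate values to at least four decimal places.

First, r for the 49-item form: n = 49/63 = 0.7778, so r_49 = 0.7778·0.69/(1 + (0.7778 − 1)·0.69) = 0.6339
Then solve for n' with r_old = 0.6339, r_target = 0.92: n' = 0.92(1 − 0.6339)/[0.6339(1 − 0.92)] = 6.6417
Total items = 6.6417 × 49 = 325.44, rounded up to 326.

326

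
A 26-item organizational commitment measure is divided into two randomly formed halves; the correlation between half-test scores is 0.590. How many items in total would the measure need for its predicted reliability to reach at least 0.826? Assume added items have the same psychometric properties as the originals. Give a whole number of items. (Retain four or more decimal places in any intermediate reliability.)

Corrected full-test reliability: r_full = 2 × 0.590 / (1 + 0.590) ≈ 0.7421
n = r_tgt(1 − r_full) / [r_full(1 − r_tgt)] = 0.826 × 0.2579 / (0.7421 × 0.174) ≈ 1.6498
Items = 1.6498 × 26 ≈ 42.89 → 43

43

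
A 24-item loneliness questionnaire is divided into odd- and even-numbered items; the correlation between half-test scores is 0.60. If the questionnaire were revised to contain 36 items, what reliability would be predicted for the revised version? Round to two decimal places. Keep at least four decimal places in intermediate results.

First correct the split-half correlation to full-test reliability: r_full = 2 × 0.60 / (1 + 0.60) ≈ 0.7500
Length factor from 24 to 36 items: n = 36/24 = 1.5000
r_new = n·r_full / (1 + (n − 1)·r_full) = 1.1250 / 1.3750 ≈ 0.8182

0.82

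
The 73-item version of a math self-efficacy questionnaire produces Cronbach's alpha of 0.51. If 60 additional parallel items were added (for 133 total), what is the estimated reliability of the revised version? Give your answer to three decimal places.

0.655

n = 133/73 = 1.8219
By Spearman-Brown, r_new = n r / (1 + (n − 1) r).
r_new = 1.8219·0.51 / [1 + (1.8219 − 1)·0.51]
r_new = 0.9292 / 1.4192 ≈ 0.6547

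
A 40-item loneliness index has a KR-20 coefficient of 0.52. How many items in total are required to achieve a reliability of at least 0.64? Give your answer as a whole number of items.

Spearman-Brown solved for the length factor n:
n = r_target (1 − r_old) / [ r_old (1 − r_target) ]
n = 0.64 × (1 − 0.52) / [ 0.52 × (1 − 0.64) ]
  = 0.3072 / 0.1872 = 1.6410
So the test needs 1.6410 × 40 ≈ 65.64 items; rounding up, 66.

66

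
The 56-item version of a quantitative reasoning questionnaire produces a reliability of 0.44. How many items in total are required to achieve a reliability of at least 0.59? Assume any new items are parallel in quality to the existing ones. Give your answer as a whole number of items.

103

Spearman-Brown solved for the length factor n:
n = r_target (1 − r_old) / [ r_old (1 − r_target) ]
n = 0.59 × (1 − 0.44) / [ 0.44 × (1 − 0.59) ]
  = 0.3304 / 0.1804 = 1.8315
1.8315 × 56 = 102.56 → 103 items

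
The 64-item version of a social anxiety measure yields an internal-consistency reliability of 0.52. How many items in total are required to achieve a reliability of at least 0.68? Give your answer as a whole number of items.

126

Invert Spearman-Brown to solve for n:
n = r*(1 − r) / [ r (1 − r*) ]
n = 0.68(1 − 0.52) / [0.52(1 − 0.68)]
n = 0.3264 / 0.1664 ≈ 1.9615
Items needed = n × 64 = 1.9615 × 64 ≈ 125.54 → round up to 126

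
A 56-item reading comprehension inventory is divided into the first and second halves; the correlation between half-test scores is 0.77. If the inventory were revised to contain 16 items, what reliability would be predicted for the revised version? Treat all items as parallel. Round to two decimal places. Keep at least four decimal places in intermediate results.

0.66

First correct the split-half correlation to full-test reliability: r_full = 2 × 0.77 / (1 + 0.77) ≈ 0.8701
Length factor from 56 to 16 items: n = 16/56 = 0.2857
r_new = n·r_full / (1 + (n − 1)·r_full) = 0.2486 / 0.3785 ≈ 0.6568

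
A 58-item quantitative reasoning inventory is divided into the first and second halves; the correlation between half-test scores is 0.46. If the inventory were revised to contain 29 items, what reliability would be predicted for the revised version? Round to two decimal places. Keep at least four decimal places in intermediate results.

0.46

First correct the split-half correlation to full-test reliability: r_full = 2 × 0.46 / (1 + 0.46) ≈ 0.6301
Then adjust to 29 items: n = 29/58 = 0.5000
r_new = n·r_full / (1 + (n − 1)·r_full) = 0.3150 / 0.6849 ≈ 0.4599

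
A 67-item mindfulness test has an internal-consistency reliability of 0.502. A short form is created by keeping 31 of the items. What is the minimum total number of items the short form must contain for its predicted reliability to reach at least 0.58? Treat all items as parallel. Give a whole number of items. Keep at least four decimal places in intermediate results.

First, r for the 31-item form: n = 31/67 = 0.4627, so r_31 = 0.4627·0.502/(1 + (0.4627 − 1)·0.502) = 0.3181
Length factor from the short form to reach 0.58: n' = 0.58(1 − 0.3181) / [0.3181(1 − 0.58)] ≈ 2.9603
Total items = 2.9603 × 31 = 91.77, rounded up to 92.

92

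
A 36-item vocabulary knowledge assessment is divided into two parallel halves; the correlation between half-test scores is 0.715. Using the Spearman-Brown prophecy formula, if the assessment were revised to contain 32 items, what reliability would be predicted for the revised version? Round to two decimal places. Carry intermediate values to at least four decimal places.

First correct the split-half correlation to full-test reliability: r_full = 2 × 0.715 / (1 + 0.715) ≈ 0.8338
Then adjust to 32 items: n = 32/36 = 0.8889
r_new = n·r_full / (1 + (n − 1)·r_full) = 0.7412 / 0.9074 ≈ 0.8168

0.82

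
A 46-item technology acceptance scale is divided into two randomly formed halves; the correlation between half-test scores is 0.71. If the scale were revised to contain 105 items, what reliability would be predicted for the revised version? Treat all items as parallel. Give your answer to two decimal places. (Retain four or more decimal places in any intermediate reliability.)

0.92

Spearman-Brown correction (n = 2): r_full = 2·0.71/(1 + 0.71) = 0.8304
Then adjust to 105 items: n = 105/46 = 2.2826
r_new = n·r_full / (1 + (n − 1)·r_full) = 1.8955 / 2.0651 ≈ 0.9179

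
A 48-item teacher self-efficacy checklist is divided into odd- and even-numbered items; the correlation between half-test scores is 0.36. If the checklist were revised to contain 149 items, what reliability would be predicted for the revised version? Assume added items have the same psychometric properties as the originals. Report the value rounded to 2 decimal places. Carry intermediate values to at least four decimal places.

Spearman-Brown correction (n = 2): r_full = 2·0.36/(1 + 0.36) = 0.5294
Length factor from 48 to 149 items: n = 149/48 = 3.1042
r_new = n·r_full / (1 + (n − 1)·r_full) = 1.6434 / 2.1140 ≈ 0.7774

0.78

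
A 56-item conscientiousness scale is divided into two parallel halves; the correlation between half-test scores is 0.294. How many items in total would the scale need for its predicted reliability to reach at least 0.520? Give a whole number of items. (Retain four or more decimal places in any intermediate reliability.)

r_full = 2(0.294)/(1 + 0.294) = 0.4544
n = r_tgt(1 − r_full) / [r_full(1 − r_tgt)] = 0.520 × 0.5456 / (0.4544 × 0.480) ≈ 1.3008
Items = 1.3008 × 56 ≈ 72.84 → 73

73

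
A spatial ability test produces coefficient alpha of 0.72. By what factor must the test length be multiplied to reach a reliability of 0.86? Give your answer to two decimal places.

Invert Spearman-Brown to solve for n:
n = r_target (1 − r_old) / [ r_old (1 − r_target) ]
n = [0.86 × 0.28] / [0.72 × 0.14]
  = 0.2408 / 0.1008 = 2.3889

2.39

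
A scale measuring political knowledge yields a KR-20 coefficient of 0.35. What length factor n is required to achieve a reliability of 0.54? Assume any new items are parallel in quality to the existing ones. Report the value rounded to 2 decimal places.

2.18

Rearranging the Spearman-Brown formula for n,
n = r_target (1 − r_old) / [ r_old (1 − r_target) ]
n = 0.54 × (1 − 0.35) / [ 0.35 × (1 − 0.54) ]
  = 0.3510 / 0.1610 = 2.1801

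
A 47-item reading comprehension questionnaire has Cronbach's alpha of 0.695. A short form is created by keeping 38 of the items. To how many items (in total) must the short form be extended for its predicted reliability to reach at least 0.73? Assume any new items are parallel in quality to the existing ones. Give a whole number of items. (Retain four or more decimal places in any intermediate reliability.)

Short-form reliability: n = 38/47 = 0.8085; r_38 = n·r/(1+(n−1)r) ≈ 0.6482
Length factor from the short form to reach 0.73: n' = 0.73(1 − 0.6482) / [0.6482(1 − 0.73)] ≈ 1.4674
Items = 1.4674 × 38 ≈ 55.76 → 56

56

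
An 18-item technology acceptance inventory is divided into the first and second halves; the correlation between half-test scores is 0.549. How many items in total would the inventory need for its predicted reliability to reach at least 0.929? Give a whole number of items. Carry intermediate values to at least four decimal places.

r_full = 2(0.549)/(1 + 0.549) = 0.7088
Solve Spearman-Brown for n: n = 0.929(1 − 0.7088) / [0.7088(1 − 0.929)] = 5.3756
Required items = 5.3756 × 18 = 96.76, so 97 items.

97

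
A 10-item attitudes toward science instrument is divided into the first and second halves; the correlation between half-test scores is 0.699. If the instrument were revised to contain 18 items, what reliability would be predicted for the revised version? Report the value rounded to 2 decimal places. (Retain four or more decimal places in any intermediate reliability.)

0.89

First correct the split-half correlation to full-test reliability: r_full = 2 × 0.699 / (1 + 0.699) ≈ 0.8228
Then adjust to 18 items: n = 18/10 = 1.8000
r_new = n·r_full / (1 + (n − 1)·r_full) = 1.4810 / 1.6582 ≈ 0.8931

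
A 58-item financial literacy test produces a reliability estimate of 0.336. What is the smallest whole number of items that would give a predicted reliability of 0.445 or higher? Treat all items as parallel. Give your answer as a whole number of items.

92

n = 0.445 × (1 − 0.336) / [ 0.336 × (1 − 0.445) ]
n = 0.295480 / 0.186480 ≈ 1.5845
1.5845 × 58 = 91.90 → 92 items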